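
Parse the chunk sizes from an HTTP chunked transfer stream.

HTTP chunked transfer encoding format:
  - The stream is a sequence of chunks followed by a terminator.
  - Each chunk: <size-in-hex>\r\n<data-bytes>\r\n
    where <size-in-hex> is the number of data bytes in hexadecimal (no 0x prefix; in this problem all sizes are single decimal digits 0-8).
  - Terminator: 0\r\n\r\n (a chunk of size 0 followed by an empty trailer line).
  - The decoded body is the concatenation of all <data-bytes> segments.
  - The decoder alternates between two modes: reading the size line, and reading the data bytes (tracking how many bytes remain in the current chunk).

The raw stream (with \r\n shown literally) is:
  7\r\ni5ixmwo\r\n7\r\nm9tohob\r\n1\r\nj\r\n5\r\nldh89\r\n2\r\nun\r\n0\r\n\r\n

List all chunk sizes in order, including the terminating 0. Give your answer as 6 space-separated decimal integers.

Chunk 1: stream[0..1]='7' size=0x7=7, data at stream[3..10]='i5ixmwo' -> body[0..7], body so far='i5ixmwo'
Chunk 2: stream[12..13]='7' size=0x7=7, data at stream[15..22]='m9tohob' -> body[7..14], body so far='i5ixmwom9tohob'
Chunk 3: stream[24..25]='1' size=0x1=1, data at stream[27..28]='j' -> body[14..15], body so far='i5ixmwom9tohobj'
Chunk 4: stream[30..31]='5' size=0x5=5, data at stream[33..38]='ldh89' -> body[15..20], body so far='i5ixmwom9tohobjldh89'
Chunk 5: stream[40..41]='2' size=0x2=2, data at stream[43..45]='un' -> body[20..22], body so far='i5ixmwom9tohobjldh89un'
Chunk 6: stream[47..48]='0' size=0 (terminator). Final body='i5ixmwom9tohobjldh89un' (22 bytes)

Answer: 7 7 1 5 2 0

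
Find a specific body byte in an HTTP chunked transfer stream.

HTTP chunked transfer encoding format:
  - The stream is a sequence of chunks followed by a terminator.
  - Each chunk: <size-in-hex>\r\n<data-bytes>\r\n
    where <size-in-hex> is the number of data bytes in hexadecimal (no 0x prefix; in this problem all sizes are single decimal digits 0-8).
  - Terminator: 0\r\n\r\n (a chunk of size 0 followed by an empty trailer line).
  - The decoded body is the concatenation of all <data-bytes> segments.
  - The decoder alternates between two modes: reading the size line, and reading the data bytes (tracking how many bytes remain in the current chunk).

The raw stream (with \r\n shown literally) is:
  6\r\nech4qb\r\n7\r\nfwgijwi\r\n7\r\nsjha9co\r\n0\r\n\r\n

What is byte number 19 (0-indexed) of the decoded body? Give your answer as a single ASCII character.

Chunk 1: stream[0..1]='6' size=0x6=6, data at stream[3..9]='ech4qb' -> body[0..6], body so far='ech4qb'
Chunk 2: stream[11..12]='7' size=0x7=7, data at stream[14..21]='fwgijwi' -> body[6..13], body so far='ech4qbfwgijwi'
Chunk 3: stream[23..24]='7' size=0x7=7, data at stream[26..33]='sjha9co' -> body[13..20], body so far='ech4qbfwgijwisjha9co'
Chunk 4: stream[35..36]='0' size=0 (terminator). Final body='ech4qbfwgijwisjha9co' (20 bytes)
Body byte 19 = 'o'

Answer: o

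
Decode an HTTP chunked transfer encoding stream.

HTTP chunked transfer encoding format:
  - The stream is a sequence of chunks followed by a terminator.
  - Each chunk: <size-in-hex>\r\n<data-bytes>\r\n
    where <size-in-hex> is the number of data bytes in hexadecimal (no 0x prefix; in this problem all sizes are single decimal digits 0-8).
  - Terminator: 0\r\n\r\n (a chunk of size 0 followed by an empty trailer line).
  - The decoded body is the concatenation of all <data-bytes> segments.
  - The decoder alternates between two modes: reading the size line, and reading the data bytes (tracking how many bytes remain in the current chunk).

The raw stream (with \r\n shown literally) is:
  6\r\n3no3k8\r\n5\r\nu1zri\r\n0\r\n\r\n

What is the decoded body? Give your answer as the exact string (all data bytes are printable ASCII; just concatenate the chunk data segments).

Answer: 3no3k8u1zri

Derivation:
Chunk 1: stream[0..1]='6' size=0x6=6, data at stream[3..9]='3no3k8' -> body[0..6], body so far='3no3k8'
Chunk 2: stream[11..12]='5' size=0x5=5, data at stream[14..19]='u1zri' -> body[6..11], body so far='3no3k8u1zri'
Chunk 3: stream[21..22]='0' size=0 (terminator). Final body='3no3k8u1zri' (11 bytes)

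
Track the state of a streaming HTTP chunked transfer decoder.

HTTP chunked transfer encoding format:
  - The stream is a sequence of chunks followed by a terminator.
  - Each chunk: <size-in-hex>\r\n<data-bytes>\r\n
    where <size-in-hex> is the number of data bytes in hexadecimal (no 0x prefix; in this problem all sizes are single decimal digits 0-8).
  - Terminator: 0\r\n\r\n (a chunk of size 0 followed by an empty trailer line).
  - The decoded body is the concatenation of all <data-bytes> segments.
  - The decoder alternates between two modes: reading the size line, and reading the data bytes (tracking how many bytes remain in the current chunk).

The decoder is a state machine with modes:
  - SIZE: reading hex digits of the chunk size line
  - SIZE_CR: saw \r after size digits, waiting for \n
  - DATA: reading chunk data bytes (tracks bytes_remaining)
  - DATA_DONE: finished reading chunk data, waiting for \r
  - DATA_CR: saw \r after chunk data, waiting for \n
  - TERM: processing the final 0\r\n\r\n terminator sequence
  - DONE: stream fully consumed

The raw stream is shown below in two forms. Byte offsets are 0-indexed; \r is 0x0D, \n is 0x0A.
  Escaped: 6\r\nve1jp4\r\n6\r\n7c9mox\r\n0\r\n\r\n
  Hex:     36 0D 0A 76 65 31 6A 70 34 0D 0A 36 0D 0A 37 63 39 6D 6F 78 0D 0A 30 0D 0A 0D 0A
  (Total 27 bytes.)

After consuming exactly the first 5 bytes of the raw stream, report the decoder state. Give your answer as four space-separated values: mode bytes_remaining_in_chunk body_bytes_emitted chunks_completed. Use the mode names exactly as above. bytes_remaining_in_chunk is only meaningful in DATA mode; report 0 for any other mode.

Byte 0 = '6': mode=SIZE remaining=0 emitted=0 chunks_done=0
Byte 1 = 0x0D: mode=SIZE_CR remaining=0 emitted=0 chunks_done=0
Byte 2 = 0x0A: mode=DATA remaining=6 emitted=0 chunks_done=0
Byte 3 = 'v': mode=DATA remaining=5 emitted=1 chunks_done=0
Byte 4 = 'e': mode=DATA remaining=4 emitted=2 chunks_done=0

Answer: DATA 4 2 0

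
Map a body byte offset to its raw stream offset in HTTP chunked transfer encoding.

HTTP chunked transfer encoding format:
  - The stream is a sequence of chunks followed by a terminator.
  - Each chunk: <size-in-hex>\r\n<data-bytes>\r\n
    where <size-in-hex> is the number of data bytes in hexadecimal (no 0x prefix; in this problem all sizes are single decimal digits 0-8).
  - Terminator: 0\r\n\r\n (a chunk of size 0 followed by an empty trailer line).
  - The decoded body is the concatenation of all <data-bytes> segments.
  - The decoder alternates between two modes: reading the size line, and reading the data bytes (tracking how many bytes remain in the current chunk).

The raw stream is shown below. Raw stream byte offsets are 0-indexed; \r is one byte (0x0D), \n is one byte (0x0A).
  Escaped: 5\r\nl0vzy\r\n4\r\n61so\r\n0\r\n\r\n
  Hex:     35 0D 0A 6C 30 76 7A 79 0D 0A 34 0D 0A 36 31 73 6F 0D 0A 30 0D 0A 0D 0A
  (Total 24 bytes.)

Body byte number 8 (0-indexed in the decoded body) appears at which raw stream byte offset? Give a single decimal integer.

Chunk 1: stream[0..1]='5' size=0x5=5, data at stream[3..8]='l0vzy' -> body[0..5], body so far='l0vzy'
Chunk 2: stream[10..11]='4' size=0x4=4, data at stream[13..17]='61so' -> body[5..9], body so far='l0vzy61so'
Chunk 3: stream[19..20]='0' size=0 (terminator). Final body='l0vzy61so' (9 bytes)
Body byte 8 at stream offset 16

Answer: 16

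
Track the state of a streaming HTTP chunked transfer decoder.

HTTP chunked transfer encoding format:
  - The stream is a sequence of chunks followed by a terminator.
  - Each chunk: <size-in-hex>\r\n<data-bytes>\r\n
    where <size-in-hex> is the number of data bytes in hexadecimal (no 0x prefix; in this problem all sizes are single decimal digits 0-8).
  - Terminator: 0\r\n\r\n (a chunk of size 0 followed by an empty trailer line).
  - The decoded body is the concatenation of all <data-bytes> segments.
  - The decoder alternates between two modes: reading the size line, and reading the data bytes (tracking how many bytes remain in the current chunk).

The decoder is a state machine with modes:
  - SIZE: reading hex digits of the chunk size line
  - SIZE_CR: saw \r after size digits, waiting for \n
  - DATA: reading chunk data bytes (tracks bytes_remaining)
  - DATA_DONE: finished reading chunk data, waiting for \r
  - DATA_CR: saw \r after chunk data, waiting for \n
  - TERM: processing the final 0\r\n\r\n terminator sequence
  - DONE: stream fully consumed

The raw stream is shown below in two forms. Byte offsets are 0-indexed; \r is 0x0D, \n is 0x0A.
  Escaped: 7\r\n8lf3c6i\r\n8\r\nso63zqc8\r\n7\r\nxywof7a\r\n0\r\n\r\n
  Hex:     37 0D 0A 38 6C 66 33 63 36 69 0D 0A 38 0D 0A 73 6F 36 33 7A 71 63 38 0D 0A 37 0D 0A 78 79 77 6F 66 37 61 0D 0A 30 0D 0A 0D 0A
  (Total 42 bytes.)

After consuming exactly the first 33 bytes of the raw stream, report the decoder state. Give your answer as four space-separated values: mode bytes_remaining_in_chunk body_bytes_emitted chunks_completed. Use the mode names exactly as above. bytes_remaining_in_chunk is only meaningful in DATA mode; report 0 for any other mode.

Answer: DATA 2 20 2

Derivation:
Byte 0 = '7': mode=SIZE remaining=0 emitted=0 chunks_done=0
Byte 1 = 0x0D: mode=SIZE_CR remaining=0 emitted=0 chunks_done=0
Byte 2 = 0x0A: mode=DATA remaining=7 emitted=0 chunks_done=0
Byte 3 = '8': mode=DATA remaining=6 emitted=1 chunks_done=0
Byte 4 = 'l': mode=DATA remaining=5 emitted=2 chunks_done=0
Byte 5 = 'f': mode=DATA remaining=4 emitted=3 chunks_done=0
Byte 6 = '3': mode=DATA remaining=3 emitted=4 chunks_done=0
Byte 7 = 'c': mode=DATA remaining=2 emitted=5 chunks_done=0
Byte 8 = '6': mode=DATA remaining=1 emitted=6 chunks_done=0
Byte 9 = 'i': mode=DATA_DONE remaining=0 emitted=7 chunks_done=0
Byte 10 = 0x0D: mode=DATA_CR remaining=0 emitted=7 chunks_done=0
Byte 11 = 0x0A: mode=SIZE remaining=0 emitted=7 chunks_done=1
Byte 12 = '8': mode=SIZE remaining=0 emitted=7 chunks_done=1
Byte 13 = 0x0D: mode=SIZE_CR remaining=0 emitted=7 chunks_done=1
Byte 14 = 0x0A: mode=DATA remaining=8 emitted=7 chunks_done=1
Byte 15 = 's': mode=DATA remaining=7 emitted=8 chunks_done=1
Byte 16 = 'o': mode=DATA remaining=6 emitted=9 chunks_done=1
Byte 17 = '6': mode=DATA remaining=5 emitted=10 chunks_done=1
Byte 18 = '3': mode=DATA remaining=4 emitted=11 chunks_done=1
Byte 19 = 'z': mode=DATA remaining=3 emitted=12 chunks_done=1
Byte 20 = 'q': mode=DATA remaining=2 emitted=13 chunks_done=1
Byte 21 = 'c': mode=DATA remaining=1 emitted=14 chunks_done=1
Byte 22 = '8': mode=DATA_DONE remaining=0 emitted=15 chunks_done=1
Byte 23 = 0x0D: mode=DATA_CR remaining=0 emitted=15 chunks_done=1
Byte 24 = 0x0A: mode=SIZE remaining=0 emitted=15 chunks_done=2
Byte 25 = '7': mode=SIZE remaining=0 emitted=15 chunks_done=2
Byte 26 = 0x0D: mode=SIZE_CR remaining=0 emitted=15 chunks_done=2
Byte 27 = 0x0A: mode=DATA remaining=7 emitted=15 chunks_done=2
Byte 28 = 'x': mode=DATA remaining=6 emitted=16 chunks_done=2
Byte 29 = 'y': mode=DATA remaining=5 emitted=17 chunks_done=2
Byte 30 = 'w': mode=DATA remaining=4 emitted=18 chunks_done=2
Byte 31 = 'o': mode=DATA remaining=3 emitted=19 chunks_done=2
Byte 32 = 'f': mode=DATA remaining=2 emitted=20 chunks_done=2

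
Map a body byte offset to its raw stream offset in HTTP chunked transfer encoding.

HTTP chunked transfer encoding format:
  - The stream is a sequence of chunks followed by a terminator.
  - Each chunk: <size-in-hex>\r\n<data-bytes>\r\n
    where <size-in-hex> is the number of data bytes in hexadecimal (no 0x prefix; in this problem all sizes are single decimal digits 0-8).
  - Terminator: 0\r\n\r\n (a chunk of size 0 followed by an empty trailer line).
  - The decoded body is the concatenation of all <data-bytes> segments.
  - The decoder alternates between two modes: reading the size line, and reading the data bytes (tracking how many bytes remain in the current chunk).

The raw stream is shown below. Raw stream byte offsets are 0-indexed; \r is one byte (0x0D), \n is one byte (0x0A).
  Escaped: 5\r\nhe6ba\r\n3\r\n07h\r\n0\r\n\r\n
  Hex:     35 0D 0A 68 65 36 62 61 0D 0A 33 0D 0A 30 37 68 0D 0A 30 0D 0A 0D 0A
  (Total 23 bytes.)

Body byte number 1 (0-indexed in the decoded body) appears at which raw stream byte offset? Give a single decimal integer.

Chunk 1: stream[0..1]='5' size=0x5=5, data at stream[3..8]='he6ba' -> body[0..5], body so far='he6ba'
Chunk 2: stream[10..11]='3' size=0x3=3, data at stream[13..16]='07h' -> body[5..8], body so far='he6ba07h'
Chunk 3: stream[18..19]='0' size=0 (terminator). Final body='he6ba07h' (8 bytes)
Body byte 1 at stream offset 4

Answer: 4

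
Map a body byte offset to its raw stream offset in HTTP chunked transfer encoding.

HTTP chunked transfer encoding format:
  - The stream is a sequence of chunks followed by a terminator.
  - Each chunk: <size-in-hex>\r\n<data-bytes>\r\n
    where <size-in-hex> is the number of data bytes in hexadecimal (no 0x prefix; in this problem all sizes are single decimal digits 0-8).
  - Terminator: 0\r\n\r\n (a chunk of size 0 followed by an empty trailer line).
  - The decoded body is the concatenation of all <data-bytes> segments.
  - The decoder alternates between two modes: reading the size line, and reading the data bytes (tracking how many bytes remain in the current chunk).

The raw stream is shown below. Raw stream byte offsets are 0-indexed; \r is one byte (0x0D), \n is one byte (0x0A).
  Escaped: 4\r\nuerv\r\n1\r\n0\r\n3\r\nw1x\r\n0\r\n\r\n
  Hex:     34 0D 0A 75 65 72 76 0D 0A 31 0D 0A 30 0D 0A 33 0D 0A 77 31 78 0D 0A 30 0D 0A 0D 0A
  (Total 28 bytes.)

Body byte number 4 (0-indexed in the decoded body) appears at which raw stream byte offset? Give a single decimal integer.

Answer: 12

Derivation:
Chunk 1: stream[0..1]='4' size=0x4=4, data at stream[3..7]='uerv' -> body[0..4], body so far='uerv'
Chunk 2: stream[9..10]='1' size=0x1=1, data at stream[12..13]='0' -> body[4..5], body so far='uerv0'
Chunk 3: stream[15..16]='3' size=0x3=3, data at stream[18..21]='w1x' -> body[5..8], body so far='uerv0w1x'
Chunk 4: stream[23..24]='0' size=0 (terminator). Final body='uerv0w1x' (8 bytes)
Body byte 4 at stream offset 12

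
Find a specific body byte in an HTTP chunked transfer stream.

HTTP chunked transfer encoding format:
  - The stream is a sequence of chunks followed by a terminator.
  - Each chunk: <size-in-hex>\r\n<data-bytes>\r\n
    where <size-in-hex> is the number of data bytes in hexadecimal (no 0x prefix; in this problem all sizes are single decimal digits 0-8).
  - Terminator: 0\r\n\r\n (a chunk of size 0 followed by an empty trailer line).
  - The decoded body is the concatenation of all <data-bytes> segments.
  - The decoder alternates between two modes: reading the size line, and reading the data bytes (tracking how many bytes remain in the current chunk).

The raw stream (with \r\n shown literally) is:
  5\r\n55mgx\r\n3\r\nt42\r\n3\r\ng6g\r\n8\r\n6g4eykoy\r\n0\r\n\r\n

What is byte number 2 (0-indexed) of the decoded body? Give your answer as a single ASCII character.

Answer: m

Derivation:
Chunk 1: stream[0..1]='5' size=0x5=5, data at stream[3..8]='55mgx' -> body[0..5], body so far='55mgx'
Chunk 2: stream[10..11]='3' size=0x3=3, data at stream[13..16]='t42' -> body[5..8], body so far='55mgxt42'
Chunk 3: stream[18..19]='3' size=0x3=3, data at stream[21..24]='g6g' -> body[8..11], body so far='55mgxt42g6g'
Chunk 4: stream[26..27]='8' size=0x8=8, data at stream[29..37]='6g4eykoy' -> body[11..19], body so far='55mgxt42g6g6g4eykoy'
Chunk 5: stream[39..40]='0' size=0 (terminator). Final body='55mgxt42g6g6g4eykoy' (19 bytes)
Body byte 2 = 'm'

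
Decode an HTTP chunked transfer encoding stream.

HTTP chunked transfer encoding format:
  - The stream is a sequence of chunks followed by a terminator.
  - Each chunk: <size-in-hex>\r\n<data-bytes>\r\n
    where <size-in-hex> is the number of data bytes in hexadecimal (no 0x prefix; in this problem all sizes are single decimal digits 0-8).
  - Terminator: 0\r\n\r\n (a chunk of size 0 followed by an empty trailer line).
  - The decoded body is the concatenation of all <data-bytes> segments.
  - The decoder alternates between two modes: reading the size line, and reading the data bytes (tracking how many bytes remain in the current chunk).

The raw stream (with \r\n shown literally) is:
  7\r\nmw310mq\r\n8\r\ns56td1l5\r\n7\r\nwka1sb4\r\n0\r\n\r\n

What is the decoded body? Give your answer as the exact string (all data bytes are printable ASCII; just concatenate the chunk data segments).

Answer: mw310mqs56td1l5wka1sb4

Derivation:
Chunk 1: stream[0..1]='7' size=0x7=7, data at stream[3..10]='mw310mq' -> body[0..7], body so far='mw310mq'
Chunk 2: stream[12..13]='8' size=0x8=8, data at stream[15..23]='s56td1l5' -> body[7..15], body so far='mw310mqs56td1l5'
Chunk 3: stream[25..26]='7' size=0x7=7, data at stream[28..35]='wka1sb4' -> body[15..22], body so far='mw310mqs56td1l5wka1sb4'
Chunk 4: stream[37..38]='0' size=0 (terminator). Final body='mw310mqs56td1l5wka1sb4' (22 bytes)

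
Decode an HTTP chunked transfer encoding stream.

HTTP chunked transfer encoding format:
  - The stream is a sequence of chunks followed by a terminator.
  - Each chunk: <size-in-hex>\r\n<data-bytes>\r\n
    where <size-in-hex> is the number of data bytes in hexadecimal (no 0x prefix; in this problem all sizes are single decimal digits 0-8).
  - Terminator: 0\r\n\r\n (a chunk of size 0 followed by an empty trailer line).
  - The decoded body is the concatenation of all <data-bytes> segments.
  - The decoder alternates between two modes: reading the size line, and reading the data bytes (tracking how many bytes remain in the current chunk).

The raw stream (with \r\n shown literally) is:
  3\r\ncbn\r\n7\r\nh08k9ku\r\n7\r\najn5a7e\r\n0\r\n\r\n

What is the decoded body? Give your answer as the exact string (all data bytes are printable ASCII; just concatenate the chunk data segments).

Chunk 1: stream[0..1]='3' size=0x3=3, data at stream[3..6]='cbn' -> body[0..3], body so far='cbn'
Chunk 2: stream[8..9]='7' size=0x7=7, data at stream[11..18]='h08k9ku' -> body[3..10], body so far='cbnh08k9ku'
Chunk 3: stream[20..21]='7' size=0x7=7, data at stream[23..30]='ajn5a7e' -> body[10..17], body so far='cbnh08k9kuajn5a7e'
Chunk 4: stream[32..33]='0' size=0 (terminator). Final body='cbnh08k9kuajn5a7e' (17 bytes)

Answer: cbnh08k9kuajn5a7e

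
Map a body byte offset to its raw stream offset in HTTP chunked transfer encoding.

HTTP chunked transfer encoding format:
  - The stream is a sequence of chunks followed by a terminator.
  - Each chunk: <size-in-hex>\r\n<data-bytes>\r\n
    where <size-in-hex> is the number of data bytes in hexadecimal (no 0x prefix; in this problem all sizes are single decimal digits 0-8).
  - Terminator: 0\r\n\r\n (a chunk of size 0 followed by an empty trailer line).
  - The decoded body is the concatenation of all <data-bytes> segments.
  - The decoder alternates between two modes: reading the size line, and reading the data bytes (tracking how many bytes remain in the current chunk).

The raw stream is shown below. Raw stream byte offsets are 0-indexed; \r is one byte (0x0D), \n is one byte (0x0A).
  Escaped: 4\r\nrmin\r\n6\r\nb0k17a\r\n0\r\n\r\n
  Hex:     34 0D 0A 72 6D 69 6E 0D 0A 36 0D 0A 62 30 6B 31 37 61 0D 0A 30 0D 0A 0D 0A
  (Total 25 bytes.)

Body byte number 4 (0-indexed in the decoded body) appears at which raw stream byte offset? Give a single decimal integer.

Chunk 1: stream[0..1]='4' size=0x4=4, data at stream[3..7]='rmin' -> body[0..4], body so far='rmin'
Chunk 2: stream[9..10]='6' size=0x6=6, data at stream[12..18]='b0k17a' -> body[4..10], body so far='rminb0k17a'
Chunk 3: stream[20..21]='0' size=0 (terminator). Final body='rminb0k17a' (10 bytes)
Body byte 4 at stream offset 12

Answer: 12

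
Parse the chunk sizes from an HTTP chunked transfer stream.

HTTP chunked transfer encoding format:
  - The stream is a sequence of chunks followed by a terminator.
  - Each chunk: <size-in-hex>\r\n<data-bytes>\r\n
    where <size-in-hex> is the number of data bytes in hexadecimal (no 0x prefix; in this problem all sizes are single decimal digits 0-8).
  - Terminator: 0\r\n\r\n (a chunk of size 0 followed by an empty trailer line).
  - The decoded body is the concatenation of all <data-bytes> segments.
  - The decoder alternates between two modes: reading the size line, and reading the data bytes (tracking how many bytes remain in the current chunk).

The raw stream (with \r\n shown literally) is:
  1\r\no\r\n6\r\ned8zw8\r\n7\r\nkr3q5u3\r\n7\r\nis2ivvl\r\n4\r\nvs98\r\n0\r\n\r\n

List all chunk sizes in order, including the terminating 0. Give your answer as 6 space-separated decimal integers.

Answer: 1 6 7 7 4 0

Derivation:
Chunk 1: stream[0..1]='1' size=0x1=1, data at stream[3..4]='o' -> body[0..1], body so far='o'
Chunk 2: stream[6..7]='6' size=0x6=6, data at stream[9..15]='ed8zw8' -> body[1..7], body so far='oed8zw8'
Chunk 3: stream[17..18]='7' size=0x7=7, data at stream[20..27]='kr3q5u3' -> body[7..14], body so far='oed8zw8kr3q5u3'
Chunk 4: stream[29..30]='7' size=0x7=7, data at stream[32..39]='is2ivvl' -> body[14..21], body so far='oed8zw8kr3q5u3is2ivvl'
Chunk 5: stream[41..42]='4' size=0x4=4, data at stream[44..48]='vs98' -> body[21..25], body so far='oed8zw8kr3q5u3is2ivvlvs98'
Chunk 6: stream[50..51]='0' size=0 (terminator). Final body='oed8zw8kr3q5u3is2ivvlvs98' (25 bytes)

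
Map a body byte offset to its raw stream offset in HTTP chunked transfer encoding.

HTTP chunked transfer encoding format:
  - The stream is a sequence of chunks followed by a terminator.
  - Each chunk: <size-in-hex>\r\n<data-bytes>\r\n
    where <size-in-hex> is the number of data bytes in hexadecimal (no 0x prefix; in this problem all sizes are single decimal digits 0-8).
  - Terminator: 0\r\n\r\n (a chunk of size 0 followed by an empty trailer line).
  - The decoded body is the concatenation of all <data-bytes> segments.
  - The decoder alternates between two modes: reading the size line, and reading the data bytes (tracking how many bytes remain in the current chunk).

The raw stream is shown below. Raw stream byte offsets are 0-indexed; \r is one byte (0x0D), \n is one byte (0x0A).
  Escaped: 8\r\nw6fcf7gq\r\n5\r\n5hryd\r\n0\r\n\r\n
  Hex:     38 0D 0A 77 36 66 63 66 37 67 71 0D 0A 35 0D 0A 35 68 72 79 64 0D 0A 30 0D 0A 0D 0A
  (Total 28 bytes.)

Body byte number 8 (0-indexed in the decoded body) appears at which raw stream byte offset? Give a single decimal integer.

Chunk 1: stream[0..1]='8' size=0x8=8, data at stream[3..11]='w6fcf7gq' -> body[0..8], body so far='w6fcf7gq'
Chunk 2: stream[13..14]='5' size=0x5=5, data at stream[16..21]='5hryd' -> body[8..13], body so far='w6fcf7gq5hryd'
Chunk 3: stream[23..24]='0' size=0 (terminator). Final body='w6fcf7gq5hryd' (13 bytes)
Body byte 8 at stream offset 16

Answer: 16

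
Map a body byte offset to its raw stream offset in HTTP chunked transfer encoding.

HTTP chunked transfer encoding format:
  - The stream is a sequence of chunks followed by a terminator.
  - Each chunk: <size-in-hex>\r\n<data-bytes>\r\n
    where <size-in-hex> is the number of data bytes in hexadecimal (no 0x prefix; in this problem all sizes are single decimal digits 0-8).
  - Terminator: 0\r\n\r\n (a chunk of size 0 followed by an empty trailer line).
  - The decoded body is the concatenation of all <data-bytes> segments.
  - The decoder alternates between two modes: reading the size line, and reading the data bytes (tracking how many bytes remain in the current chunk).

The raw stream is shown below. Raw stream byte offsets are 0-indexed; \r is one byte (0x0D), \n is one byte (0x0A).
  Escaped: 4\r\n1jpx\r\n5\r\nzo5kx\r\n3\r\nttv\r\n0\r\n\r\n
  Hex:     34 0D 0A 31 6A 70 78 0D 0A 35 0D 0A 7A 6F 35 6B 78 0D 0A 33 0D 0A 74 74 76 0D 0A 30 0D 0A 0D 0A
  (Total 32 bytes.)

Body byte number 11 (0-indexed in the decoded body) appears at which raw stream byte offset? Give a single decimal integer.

Chunk 1: stream[0..1]='4' size=0x4=4, data at stream[3..7]='1jpx' -> body[0..4], body so far='1jpx'
Chunk 2: stream[9..10]='5' size=0x5=5, data at stream[12..17]='zo5kx' -> body[4..9], body so far='1jpxzo5kx'
Chunk 3: stream[19..20]='3' size=0x3=3, data at stream[22..25]='ttv' -> body[9..12], body so far='1jpxzo5kxttv'
Chunk 4: stream[27..28]='0' size=0 (terminator). Final body='1jpxzo5kxttv' (12 bytes)
Body byte 11 at stream offset 24

Answer: 24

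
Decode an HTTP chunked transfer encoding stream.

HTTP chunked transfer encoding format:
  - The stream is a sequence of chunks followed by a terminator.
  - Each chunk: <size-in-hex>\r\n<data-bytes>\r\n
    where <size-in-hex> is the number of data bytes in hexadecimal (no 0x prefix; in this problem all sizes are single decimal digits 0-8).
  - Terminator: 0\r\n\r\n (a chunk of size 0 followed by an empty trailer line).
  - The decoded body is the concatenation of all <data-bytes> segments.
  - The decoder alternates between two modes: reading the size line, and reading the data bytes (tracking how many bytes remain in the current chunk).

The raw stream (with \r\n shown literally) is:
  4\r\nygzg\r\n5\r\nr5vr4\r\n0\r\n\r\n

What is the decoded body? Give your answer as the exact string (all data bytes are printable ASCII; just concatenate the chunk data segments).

Answer: ygzgr5vr4

Derivation:
Chunk 1: stream[0..1]='4' size=0x4=4, data at stream[3..7]='ygzg' -> body[0..4], body so far='ygzg'
Chunk 2: stream[9..10]='5' size=0x5=5, data at stream[12..17]='r5vr4' -> body[4..9], body so far='ygzgr5vr4'
Chunk 3: stream[19..20]='0' size=0 (terminator). Final body='ygzgr5vr4' (9 bytes)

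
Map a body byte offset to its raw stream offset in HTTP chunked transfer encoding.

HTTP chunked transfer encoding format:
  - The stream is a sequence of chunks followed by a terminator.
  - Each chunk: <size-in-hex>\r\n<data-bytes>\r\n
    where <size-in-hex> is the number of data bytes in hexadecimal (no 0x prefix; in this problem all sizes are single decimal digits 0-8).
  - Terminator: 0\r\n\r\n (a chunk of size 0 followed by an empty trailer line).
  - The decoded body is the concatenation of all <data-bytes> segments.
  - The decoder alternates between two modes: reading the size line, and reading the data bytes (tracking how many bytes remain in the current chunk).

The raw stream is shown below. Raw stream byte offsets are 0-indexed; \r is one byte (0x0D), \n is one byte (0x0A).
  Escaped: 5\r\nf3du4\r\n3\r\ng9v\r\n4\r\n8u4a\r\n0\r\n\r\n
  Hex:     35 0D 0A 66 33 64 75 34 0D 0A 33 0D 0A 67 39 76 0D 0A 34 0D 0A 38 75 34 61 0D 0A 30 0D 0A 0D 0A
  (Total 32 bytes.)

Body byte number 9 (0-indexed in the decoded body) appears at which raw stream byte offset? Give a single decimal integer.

Chunk 1: stream[0..1]='5' size=0x5=5, data at stream[3..8]='f3du4' -> body[0..5], body so far='f3du4'
Chunk 2: stream[10..11]='3' size=0x3=3, data at stream[13..16]='g9v' -> body[5..8], body so far='f3du4g9v'
Chunk 3: stream[18..19]='4' size=0x4=4, data at stream[21..25]='8u4a' -> body[8..12], body so far='f3du4g9v8u4a'
Chunk 4: stream[27..28]='0' size=0 (terminator). Final body='f3du4g9v8u4a' (12 bytes)
Body byte 9 at stream offset 22

Answer: 22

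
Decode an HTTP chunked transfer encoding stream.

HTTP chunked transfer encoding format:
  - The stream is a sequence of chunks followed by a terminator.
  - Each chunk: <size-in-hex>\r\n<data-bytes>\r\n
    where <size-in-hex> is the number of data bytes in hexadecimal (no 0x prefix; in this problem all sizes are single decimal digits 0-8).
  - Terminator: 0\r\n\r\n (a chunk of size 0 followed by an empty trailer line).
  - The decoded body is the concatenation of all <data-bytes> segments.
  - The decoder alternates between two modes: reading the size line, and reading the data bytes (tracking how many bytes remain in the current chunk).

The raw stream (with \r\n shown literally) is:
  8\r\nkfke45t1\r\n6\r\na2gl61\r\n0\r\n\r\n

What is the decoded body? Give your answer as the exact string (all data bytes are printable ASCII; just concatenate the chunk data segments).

Answer: kfke45t1a2gl61

Derivation:
Chunk 1: stream[0..1]='8' size=0x8=8, data at stream[3..11]='kfke45t1' -> body[0..8], body so far='kfke45t1'
Chunk 2: stream[13..14]='6' size=0x6=6, data at stream[16..22]='a2gl61' -> body[8..14], body so far='kfke45t1a2gl61'
Chunk 3: stream[24..25]='0' size=0 (terminator). Final body='kfke45t1a2gl61' (14 bytes)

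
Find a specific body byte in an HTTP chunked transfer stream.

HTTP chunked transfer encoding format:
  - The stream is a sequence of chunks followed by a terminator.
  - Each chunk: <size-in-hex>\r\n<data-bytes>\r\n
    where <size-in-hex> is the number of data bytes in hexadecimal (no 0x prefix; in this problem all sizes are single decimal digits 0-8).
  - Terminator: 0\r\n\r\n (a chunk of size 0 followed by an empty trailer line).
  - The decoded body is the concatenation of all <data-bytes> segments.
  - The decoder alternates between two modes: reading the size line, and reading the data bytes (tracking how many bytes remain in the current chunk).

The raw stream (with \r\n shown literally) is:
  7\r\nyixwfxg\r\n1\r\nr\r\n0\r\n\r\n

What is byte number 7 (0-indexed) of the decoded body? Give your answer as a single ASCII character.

Chunk 1: stream[0..1]='7' size=0x7=7, data at stream[3..10]='yixwfxg' -> body[0..7], body so far='yixwfxg'
Chunk 2: stream[12..13]='1' size=0x1=1, data at stream[15..16]='r' -> body[7..8], body so far='yixwfxgr'
Chunk 3: stream[18..19]='0' size=0 (terminator). Final body='yixwfxgr' (8 bytes)
Body byte 7 = 'r'

Answer: r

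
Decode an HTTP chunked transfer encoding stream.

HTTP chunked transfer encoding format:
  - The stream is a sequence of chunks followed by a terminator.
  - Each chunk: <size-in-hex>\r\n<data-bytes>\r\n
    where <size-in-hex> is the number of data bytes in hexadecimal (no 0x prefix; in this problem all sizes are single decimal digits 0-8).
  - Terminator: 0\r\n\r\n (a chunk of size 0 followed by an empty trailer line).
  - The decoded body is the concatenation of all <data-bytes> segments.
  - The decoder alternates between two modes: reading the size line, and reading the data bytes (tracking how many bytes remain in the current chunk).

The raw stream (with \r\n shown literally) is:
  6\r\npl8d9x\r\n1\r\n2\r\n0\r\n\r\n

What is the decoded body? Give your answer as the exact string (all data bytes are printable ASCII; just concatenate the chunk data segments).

Answer: pl8d9x2

Derivation:
Chunk 1: stream[0..1]='6' size=0x6=6, data at stream[3..9]='pl8d9x' -> body[0..6], body so far='pl8d9x'
Chunk 2: stream[11..12]='1' size=0x1=1, data at stream[14..15]='2' -> body[6..7], body so far='pl8d9x2'
Chunk 3: stream[17..18]='0' size=0 (terminator). Final body='pl8d9x2' (7 bytes)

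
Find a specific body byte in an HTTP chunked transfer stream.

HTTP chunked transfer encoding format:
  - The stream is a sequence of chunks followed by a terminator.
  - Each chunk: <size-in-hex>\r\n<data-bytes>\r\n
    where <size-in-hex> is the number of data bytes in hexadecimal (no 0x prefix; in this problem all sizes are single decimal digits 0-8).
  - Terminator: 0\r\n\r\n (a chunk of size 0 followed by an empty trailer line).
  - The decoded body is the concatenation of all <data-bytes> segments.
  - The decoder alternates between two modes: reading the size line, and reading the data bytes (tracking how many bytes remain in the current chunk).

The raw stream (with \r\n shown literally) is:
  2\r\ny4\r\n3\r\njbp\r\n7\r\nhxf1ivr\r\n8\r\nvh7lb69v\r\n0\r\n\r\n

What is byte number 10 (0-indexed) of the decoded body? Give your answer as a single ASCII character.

Answer: v

Derivation:
Chunk 1: stream[0..1]='2' size=0x2=2, data at stream[3..5]='y4' -> body[0..2], body so far='y4'
Chunk 2: stream[7..8]='3' size=0x3=3, data at stream[10..13]='jbp' -> body[2..5], body so far='y4jbp'
Chunk 3: stream[15..16]='7' size=0x7=7, data at stream[18..25]='hxf1ivr' -> body[5..12], body so far='y4jbphxf1ivr'
Chunk 4: stream[27..28]='8' size=0x8=8, data at stream[30..38]='vh7lb69v' -> body[12..20], body so far='y4jbphxf1ivrvh7lb69v'
Chunk 5: stream[40..41]='0' size=0 (terminator). Final body='y4jbphxf1ivrvh7lb69v' (20 bytes)
Body byte 10 = 'v'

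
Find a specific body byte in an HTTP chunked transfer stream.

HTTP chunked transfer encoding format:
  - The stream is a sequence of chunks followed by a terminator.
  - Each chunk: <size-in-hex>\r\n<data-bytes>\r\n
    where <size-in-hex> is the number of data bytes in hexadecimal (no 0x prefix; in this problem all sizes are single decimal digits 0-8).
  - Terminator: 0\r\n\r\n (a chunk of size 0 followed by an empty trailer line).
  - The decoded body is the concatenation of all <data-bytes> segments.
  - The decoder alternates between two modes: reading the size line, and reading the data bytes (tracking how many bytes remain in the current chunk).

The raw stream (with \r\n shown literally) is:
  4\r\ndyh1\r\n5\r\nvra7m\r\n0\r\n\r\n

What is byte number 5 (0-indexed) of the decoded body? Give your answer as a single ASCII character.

Chunk 1: stream[0..1]='4' size=0x4=4, data at stream[3..7]='dyh1' -> body[0..4], body so far='dyh1'
Chunk 2: stream[9..10]='5' size=0x5=5, data at stream[12..17]='vra7m' -> body[4..9], body so far='dyh1vra7m'
Chunk 3: stream[19..20]='0' size=0 (terminator). Final body='dyh1vra7m' (9 bytes)
Body byte 5 = 'r'

Answer: r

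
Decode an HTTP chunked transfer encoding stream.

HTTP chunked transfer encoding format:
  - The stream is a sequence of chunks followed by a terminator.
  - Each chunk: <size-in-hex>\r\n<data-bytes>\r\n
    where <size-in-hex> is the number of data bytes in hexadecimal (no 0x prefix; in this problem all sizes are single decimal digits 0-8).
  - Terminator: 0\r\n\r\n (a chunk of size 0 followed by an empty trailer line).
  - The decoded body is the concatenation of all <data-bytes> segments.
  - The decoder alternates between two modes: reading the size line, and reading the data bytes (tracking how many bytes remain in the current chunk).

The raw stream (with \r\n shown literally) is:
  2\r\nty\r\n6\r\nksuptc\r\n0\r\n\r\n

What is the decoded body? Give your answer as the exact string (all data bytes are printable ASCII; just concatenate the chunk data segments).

Chunk 1: stream[0..1]='2' size=0x2=2, data at stream[3..5]='ty' -> body[0..2], body so far='ty'
Chunk 2: stream[7..8]='6' size=0x6=6, data at stream[10..16]='ksuptc' -> body[2..8], body so far='tyksuptc'
Chunk 3: stream[18..19]='0' size=0 (terminator). Final body='tyksuptc' (8 bytes)

Answer: tyksuptc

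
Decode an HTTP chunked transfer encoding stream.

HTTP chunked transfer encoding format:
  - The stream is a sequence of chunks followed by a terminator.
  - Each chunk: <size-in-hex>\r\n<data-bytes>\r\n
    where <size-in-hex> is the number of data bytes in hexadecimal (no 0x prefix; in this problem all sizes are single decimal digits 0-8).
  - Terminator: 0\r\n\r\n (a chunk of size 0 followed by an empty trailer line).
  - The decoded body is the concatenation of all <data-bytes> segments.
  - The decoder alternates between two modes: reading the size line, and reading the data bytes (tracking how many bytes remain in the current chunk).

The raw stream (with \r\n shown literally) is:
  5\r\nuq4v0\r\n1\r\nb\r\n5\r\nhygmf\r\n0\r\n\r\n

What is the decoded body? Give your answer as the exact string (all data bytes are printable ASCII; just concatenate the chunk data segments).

Answer: uq4v0bhygmf

Derivation:
Chunk 1: stream[0..1]='5' size=0x5=5, data at stream[3..8]='uq4v0' -> body[0..5], body so far='uq4v0'
Chunk 2: stream[10..11]='1' size=0x1=1, data at stream[13..14]='b' -> body[5..6], body so far='uq4v0b'
Chunk 3: stream[16..17]='5' size=0x5=5, data at stream[19..24]='hygmf' -> body[6..11], body so far='uq4v0bhygmf'
Chunk 4: stream[26..27]='0' size=0 (terminator). Final body='uq4v0bhygmf' (11 bytes)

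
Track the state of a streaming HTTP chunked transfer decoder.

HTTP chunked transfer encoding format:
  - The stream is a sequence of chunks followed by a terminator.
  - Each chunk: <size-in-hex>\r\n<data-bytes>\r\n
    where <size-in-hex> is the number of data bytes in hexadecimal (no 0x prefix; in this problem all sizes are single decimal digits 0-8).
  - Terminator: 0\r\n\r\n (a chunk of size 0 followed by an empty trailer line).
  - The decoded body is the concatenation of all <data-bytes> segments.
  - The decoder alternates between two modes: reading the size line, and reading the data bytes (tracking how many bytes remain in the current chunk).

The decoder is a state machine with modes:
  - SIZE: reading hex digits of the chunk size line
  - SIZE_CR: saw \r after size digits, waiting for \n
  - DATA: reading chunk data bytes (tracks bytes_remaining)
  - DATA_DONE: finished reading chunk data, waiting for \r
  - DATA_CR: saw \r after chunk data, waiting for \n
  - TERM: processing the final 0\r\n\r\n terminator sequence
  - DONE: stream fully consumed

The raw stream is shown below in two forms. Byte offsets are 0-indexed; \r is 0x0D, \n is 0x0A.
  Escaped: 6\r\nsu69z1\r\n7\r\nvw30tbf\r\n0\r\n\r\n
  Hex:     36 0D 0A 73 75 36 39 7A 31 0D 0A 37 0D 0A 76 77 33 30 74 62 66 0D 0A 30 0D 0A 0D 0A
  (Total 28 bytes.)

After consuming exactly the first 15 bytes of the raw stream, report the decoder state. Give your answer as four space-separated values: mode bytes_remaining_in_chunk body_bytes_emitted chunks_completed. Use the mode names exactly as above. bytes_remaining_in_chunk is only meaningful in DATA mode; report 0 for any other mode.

Answer: DATA 6 7 1

Derivation:
Byte 0 = '6': mode=SIZE remaining=0 emitted=0 chunks_done=0
Byte 1 = 0x0D: mode=SIZE_CR remaining=0 emitted=0 chunks_done=0
Byte 2 = 0x0A: mode=DATA remaining=6 emitted=0 chunks_done=0
Byte 3 = 's': mode=DATA remaining=5 emitted=1 chunks_done=0
Byte 4 = 'u': mode=DATA remaining=4 emitted=2 chunks_done=0
Byte 5 = '6': mode=DATA remaining=3 emitted=3 chunks_done=0
Byte 6 = '9': mode=DATA remaining=2 emitted=4 chunks_done=0
Byte 7 = 'z': mode=DATA remaining=1 emitted=5 chunks_done=0
Byte 8 = '1': mode=DATA_DONE remaining=0 emitted=6 chunks_done=0
Byte 9 = 0x0D: mode=DATA_CR remaining=0 emitted=6 chunks_done=0
Byte 10 = 0x0A: mode=SIZE remaining=0 emitted=6 chunks_done=1
Byte 11 = '7': mode=SIZE remaining=0 emitted=6 chunks_done=1
Byte 12 = 0x0D: mode=SIZE_CR remaining=0 emitted=6 chunks_done=1
Byte 13 = 0x0A: mode=DATA remaining=7 emitted=6 chunks_done=1
Byte 14 = 'v': mode=DATA remaining=6 emitted=7 chunks_done=1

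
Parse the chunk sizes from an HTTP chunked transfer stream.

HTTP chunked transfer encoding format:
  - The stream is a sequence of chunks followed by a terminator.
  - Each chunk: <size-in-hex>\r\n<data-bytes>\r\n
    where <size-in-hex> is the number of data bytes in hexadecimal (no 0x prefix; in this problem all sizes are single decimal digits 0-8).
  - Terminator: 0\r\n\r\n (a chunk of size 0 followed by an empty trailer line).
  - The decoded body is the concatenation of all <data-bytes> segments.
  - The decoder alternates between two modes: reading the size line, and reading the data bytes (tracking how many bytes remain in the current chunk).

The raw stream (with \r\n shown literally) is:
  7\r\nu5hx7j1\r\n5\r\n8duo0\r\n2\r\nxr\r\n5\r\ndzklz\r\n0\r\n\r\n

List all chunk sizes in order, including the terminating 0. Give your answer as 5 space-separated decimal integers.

Answer: 7 5 2 5 0

Derivation:
Chunk 1: stream[0..1]='7' size=0x7=7, data at stream[3..10]='u5hx7j1' -> body[0..7], body so far='u5hx7j1'
Chunk 2: stream[12..13]='5' size=0x5=5, data at stream[15..20]='8duo0' -> body[7..12], body so far='u5hx7j18duo0'
Chunk 3: stream[22..23]='2' size=0x2=2, data at stream[25..27]='xr' -> body[12..14], body so far='u5hx7j18duo0xr'
Chunk 4: stream[29..30]='5' size=0x5=5, data at stream[32..37]='dzklz' -> body[14..19], body so far='u5hx7j18duo0xrdzklz'
Chunk 5: stream[39..40]='0' size=0 (terminator). Final body='u5hx7j18duo0xrdzklz' (19 bytes)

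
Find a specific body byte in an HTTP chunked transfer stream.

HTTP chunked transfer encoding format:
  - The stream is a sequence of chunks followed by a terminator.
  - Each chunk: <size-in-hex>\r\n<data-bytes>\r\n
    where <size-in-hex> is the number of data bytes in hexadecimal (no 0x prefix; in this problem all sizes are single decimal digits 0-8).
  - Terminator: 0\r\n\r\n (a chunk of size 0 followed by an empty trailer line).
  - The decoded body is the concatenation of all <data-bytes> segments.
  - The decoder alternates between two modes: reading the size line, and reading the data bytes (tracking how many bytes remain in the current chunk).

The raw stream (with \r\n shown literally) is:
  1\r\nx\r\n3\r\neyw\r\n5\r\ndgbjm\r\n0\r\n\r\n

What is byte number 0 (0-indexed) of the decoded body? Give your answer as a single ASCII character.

Chunk 1: stream[0..1]='1' size=0x1=1, data at stream[3..4]='x' -> body[0..1], body so far='x'
Chunk 2: stream[6..7]='3' size=0x3=3, data at stream[9..12]='eyw' -> body[1..4], body so far='xeyw'
Chunk 3: stream[14..15]='5' size=0x5=5, data at stream[17..22]='dgbjm' -> body[4..9], body so far='xeywdgbjm'
Chunk 4: stream[24..25]='0' size=0 (terminator). Final body='xeywdgbjm' (9 bytes)
Body byte 0 = 'x'

Answer: x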